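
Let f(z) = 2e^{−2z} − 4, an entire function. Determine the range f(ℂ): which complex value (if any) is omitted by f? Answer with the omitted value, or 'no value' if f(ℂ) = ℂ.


Little Picard bounds the complement of f(ℂ) to at most one point.
e^{−2z} is never zero on ℂ, so 2·e^{−2z} takes every value in ℂ ∖ {0}. Adding -4 shifts the range to ℂ ∖ {-4}. Thus f omits exactly the value -4.

Omitted value: -4.


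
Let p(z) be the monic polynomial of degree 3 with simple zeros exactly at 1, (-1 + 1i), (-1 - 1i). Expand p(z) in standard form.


The polynomial is p(z) = ∏_{α ∈ S} (z − α), where S = {1, (-1 + 1i), (-1 - 1i)}.
Expanding the product yields: p(z) = z^3 + z^2 -2.
Note conjugate pairs combine to real quadratics: (z − (-1+1i))(z − (-1−1i)) = z² + 2z + 2.
The resulting polynomial has degree 3 and real coefficients as required.

p(z) = z^3 + z^2 -2.


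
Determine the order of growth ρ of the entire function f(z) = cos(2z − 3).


cos(w) is a linear combination of e^{iw} and e^{−iw} (or e^w, e^{−w} in the hyperbolic case), so |cos(w)| ≤ e^{|w|}. With w = 2z − 3, |w| ≤ 2|z| + 3 = 2r + 3 on |z| = r, giving M(r) ≤ e^{2r + 3}, so ρ ≤ 1. On a suitable ray (z = it for sin/cos; z = t for sinh/cosh, t real → ∞), |cos(2z − 3)| grows like e^{2|t|}/2, so ρ ≥ 1. Hence ρ = 1.
Therefore ρ = 1.

Order ρ = 1.


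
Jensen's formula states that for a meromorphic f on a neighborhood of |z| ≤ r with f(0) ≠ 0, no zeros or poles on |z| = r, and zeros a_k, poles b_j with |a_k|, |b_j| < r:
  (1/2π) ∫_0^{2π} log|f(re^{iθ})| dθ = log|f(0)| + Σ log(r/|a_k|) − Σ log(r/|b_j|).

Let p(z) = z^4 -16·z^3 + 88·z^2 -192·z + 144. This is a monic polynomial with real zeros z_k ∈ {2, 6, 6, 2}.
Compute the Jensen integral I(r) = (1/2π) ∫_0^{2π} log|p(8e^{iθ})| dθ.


Zeros: 2, 2, 6, 6; r = 8.
Inside |z| < r: 2, 2, 6, 6. Outside (|z| ≥ r): ∅.
p(0) = 144, so log|p(0)| = log(144) = 4.9698.
Apply Jensen: I(r) = log|p(0)| + Σ_k log(r/|z_k|), summed over zeros inside |z| < r.
  log(r/|z_k|) for z_k = 2: log(8/2) = 1.3863
  log(r/|z_k|) for z_k = 6: log(8/6) = 0.2877
  log(r/|z_k|) for z_k = 6: log(8/6) = 0.2877
  log(r/|z_k|) for z_k = 2: log(8/2) = 1.3863
Sum over inside zeros: 3.3480.
I(r) = log|p(0)| + (inside sum) = 4.9698 + 3.3480 = 8.3178.
Closed form (all zeros inside, monic): I(r) = n·log(r) = 4·log(8) = 8.3178. ✓

I(r) ≈ 8.3178.


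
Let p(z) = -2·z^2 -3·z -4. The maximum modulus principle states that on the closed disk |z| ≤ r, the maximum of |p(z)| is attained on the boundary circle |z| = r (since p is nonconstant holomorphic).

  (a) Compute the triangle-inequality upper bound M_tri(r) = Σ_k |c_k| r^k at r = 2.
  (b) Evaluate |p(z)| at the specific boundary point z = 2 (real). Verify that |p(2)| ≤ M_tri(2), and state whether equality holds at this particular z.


Coefficients: c_0 = -4, c_1 = -3, c_2 = -2. Radius r = 2.
Part (a). Triangle bound: M_tri(r) = Σ_k |c_k| r^k
  = |-4|·2^0 + |-3|·2^1 + |-2|·2^2
  = 4 + 6 + 8 = 18.
This bounds M(r) := max_{|z|=r} |p(z)| from above; equality holds iff all terms c_k z^k can be made to align in phase at a single z on |z|=r.
Part (b). At z = 2 (real, on the circle |z| = r):
  p(2) = (-4)·2^0 + (-3)·2^1 + (-2)·2^2 = -18.
  |p(2)| = 18.
Since all nonzero coefficients share the same sign, |p(2)| = 18 = M_tri(2); the triangle bound is attained at z = 2, so in fact M(r) = 18.

M_tri(2) = 18; |p(2)| = 18; equality at z=2: yes.


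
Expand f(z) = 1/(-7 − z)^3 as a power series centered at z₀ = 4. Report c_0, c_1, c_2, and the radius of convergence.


Let w = z − z₀, so z = z₀ + w.
Then -7 − z = -7 − (z₀ + w) = (-7 − z₀) − w = -11 − w.
f(z) = 1/(-11 − w)^3 = (1/(-11)^3) · (1 − w/(-11))^{−3}.
By the binomial series (1−u)^{−3} = Σ_{n≥0} C(n+2, 2) u^n for |u|<1, with u = w/(-11):
  c_n = C(n+2, 2) / (-11)^(n+3).
  c_0 = 1/(-11)^3 = -1/1331.
  c_1 = 3/(-11)^4 = 3/14641.
  c_2 = 6/(-11)^5 = -6/161051.
The series is valid for |w/d| < 1, i.e. |z − z₀| < |d|.
Radius of convergence: R = |-7 − z₀| = |-11| = 11 (distance from z₀ to the singularity z = -7).

c_0 = -1/1331, c_1 = 3/14641, c_2 = -6/161051; R = 11.


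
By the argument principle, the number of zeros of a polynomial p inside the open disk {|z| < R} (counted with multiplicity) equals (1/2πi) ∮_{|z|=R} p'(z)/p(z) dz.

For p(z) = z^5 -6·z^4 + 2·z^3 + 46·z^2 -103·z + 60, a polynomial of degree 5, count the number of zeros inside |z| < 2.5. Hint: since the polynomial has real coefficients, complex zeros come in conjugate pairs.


The zeros of p are: (2 + 1i), (2 - 1i), 4, -3, 1.
Their magnitudes are: 2.236, 2.236, 4, 3, 1.
Zeros with |z| < R = 2.5: (2 + 1i), (2 - 1i), 1.
Count = 3.
By the argument principle, (1/2πi) ∮_{|z|=R} p'(z)/p(z) dz equals exactly this count.

Number of zeros inside |z| < 2.5: 3.


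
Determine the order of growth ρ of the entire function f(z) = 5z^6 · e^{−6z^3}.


M(r) = max_{|z|=r} |5|·|z|^6·|e^{−6z^3}| = 5·r^6 · e^{6r^3} (the factors attain their maxima compatibly on |z|=r). Then log M(r) = log 5 + 6·log r + 6r^3, dominated by the last term, so log log M(r) ~ 3·log r. The polynomial factor 5z^6 contributes only a log r term and does not affect the order. ρ = 3.
Therefore ρ = 3.

Order ρ = 3.


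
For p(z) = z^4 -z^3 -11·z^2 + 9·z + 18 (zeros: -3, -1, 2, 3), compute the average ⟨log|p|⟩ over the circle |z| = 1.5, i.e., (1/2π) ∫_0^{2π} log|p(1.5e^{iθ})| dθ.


Zeros: -3, -1, 2, 3; r = 1.5.
Inside |z| < r: -1. Outside (|z| ≥ r): -3, 2, 3.
p(0) = 18, so log|p(0)| = log(18) = 2.8904.
Apply Jensen: I(r) = log|p(0)| + Σ_k log(r/|z_k|), summed over zeros inside |z| < r.
  log(r/|z_k|) for z_k = -1: log(1.5/1) = 0.4055
  Outside zeros (-3, 2, 3) contribute nothing to the Jensen sum.
Sum over inside zeros: 0.4055.
I(r) = log|p(0)| + (inside sum) = 2.8904 + 0.4055 = 3.2958.
Note: since some zeros are outside |z| ≤ r, the simplified n·log(r) form does NOT apply — only the inside zeros contribute.

I(r) ≈ 3.2958.


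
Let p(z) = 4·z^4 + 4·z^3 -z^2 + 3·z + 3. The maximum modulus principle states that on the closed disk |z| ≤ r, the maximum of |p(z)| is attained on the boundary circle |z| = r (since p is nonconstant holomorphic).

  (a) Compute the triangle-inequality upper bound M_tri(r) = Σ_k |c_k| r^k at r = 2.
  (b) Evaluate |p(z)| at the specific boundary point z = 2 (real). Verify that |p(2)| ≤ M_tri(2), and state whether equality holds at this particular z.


Coefficients: c_0 = 3, c_1 = 3, c_2 = -1, c_3 = 4, c_4 = 4. Radius r = 2.
Part (a). Triangle bound: M_tri(r) = Σ_k |c_k| r^k
  = |3|·2^0 + |3|·2^1 + |-1|·2^2 + |4|·2^3 + |4|·2^4
  = 3 + 6 + 4 + 32 + 64 = 109.
This bounds M(r) := max_{|z|=r} |p(z)| from above; equality holds iff all terms c_k z^k can be made to align in phase at a single z on |z|=r.
Part (b). At z = 2 (real, on the circle |z| = r):
  p(2) = (3)·2^0 + (3)·2^1 + (-1)·2^2 + (4)·2^3 + (4)·2^4 = 101.
  |p(2)| = 101.
Check: |p(2)| = 101 ≤ 109 = M_tri(2). ✓ Equality does not hold at z = 2 (the coefficients have mixed signs, so the terms do not all align in phase there).

M_tri(2) = 109; |p(2)| = 101; equality at z=2: no.


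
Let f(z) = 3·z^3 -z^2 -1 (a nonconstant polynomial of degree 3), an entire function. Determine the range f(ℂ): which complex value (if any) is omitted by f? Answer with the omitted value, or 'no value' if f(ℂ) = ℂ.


Little Picard bounds the complement of f(ℂ) to at most one point.
For every w ∈ ℂ, the equation p(z) − w = 0 is a nonconstant polynomial in z and hence has at least one root by the fundamental theorem of algebra. So p is surjective onto ℂ, omitting no value.

Omitted value: no value.


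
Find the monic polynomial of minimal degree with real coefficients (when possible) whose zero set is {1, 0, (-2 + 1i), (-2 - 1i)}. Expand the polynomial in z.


The polynomial is p(z) = ∏_{α ∈ S} (z − α), where S = {1, 0, (-2 + 1i), (-2 - 1i)}.
Expanding the product yields: p(z) = z^4 + 3·z^3 + z^2 -5·z.
Note conjugate pairs combine to real quadratics: (z − (-2+1i))(z − (-2−1i)) = z² + 4z + 5.
The resulting polynomial has degree 4 and real coefficients as required.

p(z) = z^4 + 3·z^3 + z^2 -5·z.


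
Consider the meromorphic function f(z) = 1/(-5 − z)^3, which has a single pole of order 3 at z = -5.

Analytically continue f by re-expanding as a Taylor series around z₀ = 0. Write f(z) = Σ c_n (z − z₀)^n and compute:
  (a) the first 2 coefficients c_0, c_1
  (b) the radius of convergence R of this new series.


Let w = z − z₀, so z = z₀ + w.
Then -5 − z = -5 − (z₀ + w) = (-5 − z₀) − w = -5 − w.
f(z) = 1/(-5 − w)^3 = (1/(-5)^3) · (1 − w/(-5))^{−3}.
By the binomial series (1−u)^{−3} = Σ_{n≥0} C(n+2, 2) u^n for |u|<1, with u = w/(-5):
  c_n = C(n+2, 2) / (-5)^(n+3).
  c_0 = 1/(-5)^3 = -1/125.
  c_1 = 3/(-5)^4 = 3/625.
The series is valid for |w/d| < 1, i.e. |z − z₀| < |d|.
Radius of convergence: R = |-5 − z₀| = |-5| = 5 (distance from z₀ to the singularity z = -5).

c_0 = -1/125, c_1 = 3/625; R = 5.


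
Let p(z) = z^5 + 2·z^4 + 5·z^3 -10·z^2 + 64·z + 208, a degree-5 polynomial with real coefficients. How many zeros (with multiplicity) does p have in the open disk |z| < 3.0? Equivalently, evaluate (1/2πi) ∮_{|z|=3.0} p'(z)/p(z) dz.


The zeros of p are: -2, (2 + 2i), (2 - 2i), (-2 + 3i), (-2 - 3i).
Their magnitudes are: 2, 2.828, 2.828, 3.606, 3.606.
Zeros with |z| < R = 3.0: -2, (2 + 2i), (2 - 2i).
Count = 3.
By the argument principle, (1/2πi) ∮_{|z|=R} p'(z)/p(z) dz equals exactly this count.

Number of zeros inside |z| < 3.0: 3.


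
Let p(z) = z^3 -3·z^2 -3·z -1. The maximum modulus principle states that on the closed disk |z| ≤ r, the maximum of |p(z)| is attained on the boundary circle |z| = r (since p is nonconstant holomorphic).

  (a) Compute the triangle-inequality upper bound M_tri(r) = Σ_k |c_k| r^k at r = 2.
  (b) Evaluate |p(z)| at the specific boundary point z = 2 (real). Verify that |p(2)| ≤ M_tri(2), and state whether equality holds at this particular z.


Coefficients: c_0 = -1, c_1 = -3, c_2 = -3, c_3 = 1. Radius r = 2.
Part (a). Triangle bound: M_tri(r) = Σ_k |c_k| r^k
  = |-1|·2^0 + |-3|·2^1 + |-3|·2^2 + |1|·2^3
  = 1 + 6 + 12 + 8 = 27.
This bounds M(r) := max_{|z|=r} |p(z)| from above; equality holds iff all terms c_k z^k can be made to align in phase at a single z on |z|=r.
Part (b). At z = 2 (real, on the circle |z| = r):
  p(2) = (-1)·2^0 + (-3)·2^1 + (-3)·2^2 + (1)·2^3 = -11.
  |p(2)| = 11.
Check: |p(2)| = 11 ≤ 27 = M_tri(2). ✓ Equality does not hold at z = 2 (the coefficients have mixed signs, so the terms do not all align in phase there).

M_tri(2) = 27; |p(2)| = 11; equality at z=2: no.


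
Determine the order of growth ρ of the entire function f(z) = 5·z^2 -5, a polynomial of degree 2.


|f(z)| ≤ Σ|c_k|·r^k = O(r^2) as r → ∞. Polynomial growth is O(e^{r^ε}) for every ε > 0 (since r^2/e^{r^ε} → 0), so ρ ≤ ε for all ε > 0, i.e. ρ = 0. Every nonconstant polynomial has order 0.
Therefore ρ = 0.

Order ρ = 0.


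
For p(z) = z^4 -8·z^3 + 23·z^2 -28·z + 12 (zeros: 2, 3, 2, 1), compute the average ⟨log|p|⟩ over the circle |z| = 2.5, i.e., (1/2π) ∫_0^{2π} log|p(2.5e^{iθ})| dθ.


Zeros: 1, 2, 2, 3; r = 2.5.
Inside |z| < r: 1, 2, 2. Outside (|z| ≥ r): 3.
p(0) = 12, so log|p(0)| = log(12) = 2.4849.
Apply Jensen: I(r) = log|p(0)| + Σ_k log(r/|z_k|), summed over zeros inside |z| < r.
  log(r/|z_k|) for z_k = 2: log(2.5/2) = 0.2231
  log(r/|z_k|) for z_k = 2: log(2.5/2) = 0.2231
  log(r/|z_k|) for z_k = 1: log(2.5/1) = 0.9163
  Outside zeros (3) contribute nothing to the Jensen sum.
Sum over inside zeros: 1.3626.
I(r) = log|p(0)| + (inside sum) = 2.4849 + 1.3626 = 3.8475.
Note: since some zeros are outside |z| ≤ r, the simplified n·log(r) form does NOT apply — only the inside zeros contribute.

I(r) ≈ 3.8475.


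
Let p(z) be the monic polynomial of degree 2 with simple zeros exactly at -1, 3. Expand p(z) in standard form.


The polynomial is p(z) = ∏_{α ∈ S} (z − α), where S = {-1, 3}.
Expanding the product yields: p(z) = z^2 -2·z -3.
The resulting polynomial has degree 2 and real coefficients as required.

p(z) = z^2 -2·z -3.


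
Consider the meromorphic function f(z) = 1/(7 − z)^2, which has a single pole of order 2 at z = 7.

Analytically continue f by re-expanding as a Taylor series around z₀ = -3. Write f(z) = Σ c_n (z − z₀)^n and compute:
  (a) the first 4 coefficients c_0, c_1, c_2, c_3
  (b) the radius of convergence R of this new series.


Let w = z − z₀, so z = z₀ + w.
Then 7 − z = 7 − (z₀ + w) = (7 − z₀) − w = 10 − w.
f(z) = 1/(10 − w)^2 = (1/(10)^2) · (1 − w/(10))^{−2}.
By the binomial series (1−u)^{−2} = Σ_{n≥0} C(n+1, 1) u^n for |u|<1, with u = w/(10):
  c_n = C(n+1, 1) / (10)^(n+2).
  c_0 = 1/(10)^2 = 1/100.
  c_1 = 2/(10)^3 = 1/500.
  c_2 = 3/(10)^4 = 3/10000.
  c_3 = 4/(10)^5 = 1/25000.
The series is valid for |w/d| < 1, i.e. |z − z₀| < |d|.
Radius of convergence: R = |7 − z₀| = |10| = 10 (distance from z₀ to the singularity z = 7).

c_0 = 1/100, c_1 = 1/500, c_2 = 3/10000, c_3 = 1/25000; R = 10.


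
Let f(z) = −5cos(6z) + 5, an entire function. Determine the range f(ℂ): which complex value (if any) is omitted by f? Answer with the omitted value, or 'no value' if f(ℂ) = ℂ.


Little Picard bounds the complement of f(ℂ) to at most one point.
cos is entire and surjective onto ℂ: for every w ∈ ℂ, cos(ζ) = w has a solution ζ ∈ ℂ (e.g., via the complex inverse arccos). With ζ = 6z this gives z = ζ/(6). Then -5·cos(6z) takes every value in -5·ℂ = ℂ, and adding 5 is a bijection of ℂ. So f is surjective and omits no value. (Note: only on the real line is cos bounded by [−1, 1].)

Omitted value: no value.


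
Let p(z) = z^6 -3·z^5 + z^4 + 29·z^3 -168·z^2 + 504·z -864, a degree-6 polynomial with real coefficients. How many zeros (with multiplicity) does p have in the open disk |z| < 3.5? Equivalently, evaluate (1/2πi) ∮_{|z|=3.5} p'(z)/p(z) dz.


The zeros of p are: (0 + 3i), (0 - 3i), 3, -4, (2 + 2i), (2 - 2i).
Their magnitudes are: 3, 3, 3, 4, 2.828, 2.828.
Zeros with |z| < R = 3.5: (0 + 3i), (0 - 3i), 3, (2 + 2i), (2 - 2i).
Count = 5.
By the argument principle, (1/2πi) ∮_{|z|=R} p'(z)/p(z) dz equals exactly this count.

Number of zeros inside |z| < 3.5: 5.


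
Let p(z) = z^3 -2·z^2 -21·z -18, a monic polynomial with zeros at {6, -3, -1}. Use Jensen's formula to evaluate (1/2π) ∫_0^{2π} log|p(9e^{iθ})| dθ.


Zeros: -3, -1, 6; r = 9.
Inside |z| < r: -3, -1, 6. Outside (|z| ≥ r): ∅.
p(0) = -18, so log|p(0)| = log(18) = 2.8904.
Apply Jensen: I(r) = log|p(0)| + Σ_k log(r/|z_k|), summed over zeros inside |z| < r.
  log(r/|z_k|) for z_k = 6: log(9/6) = 0.4055
  log(r/|z_k|) for z_k = -3: log(9/3) = 1.0986
  log(r/|z_k|) for z_k = -1: log(9/1) = 2.1972
Sum over inside zeros: 3.7013.
I(r) = log|p(0)| + (inside sum) = 2.8904 + 3.7013 = 6.5917.
Closed form (all zeros inside, monic): I(r) = n·log(r) = 3·log(9) = 6.5917. ✓

I(r) ≈ 6.5917.


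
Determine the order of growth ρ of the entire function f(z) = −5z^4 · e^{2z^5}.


M(r) = max_{|z|=r} |-5|·|z|^4·|e^{2z^5}| = 5·r^4 · e^{2r^5} (the factors attain their maxima compatibly on |z|=r). Then log M(r) = log 5 + 4·log r + 2r^5, dominated by the last term, so log log M(r) ~ 5·log r. The polynomial factor -5z^4 contributes only a log r term and does not affect the order. ρ = 5.
Therefore ρ = 5.

Order ρ = 5.


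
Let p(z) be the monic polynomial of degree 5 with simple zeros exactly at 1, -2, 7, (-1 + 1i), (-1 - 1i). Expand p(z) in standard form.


The polynomial is p(z) = ∏_{α ∈ S} (z − α), where S = {1, -2, 7, (-1 + 1i), (-1 - 1i)}.
Expanding the product yields: p(z) = z^5 -4·z^4 -19·z^3 -16·z^2 + 10·z + 28.
Note conjugate pairs combine to real quadratics: (z − (-1+1i))(z − (-1−1i)) = z² + 2z + 2.
The resulting polynomial has degree 5 and real coefficients as required.

p(z) = z^5 -4·z^4 -19·z^3 -16·z^2 + 10·z + 28.


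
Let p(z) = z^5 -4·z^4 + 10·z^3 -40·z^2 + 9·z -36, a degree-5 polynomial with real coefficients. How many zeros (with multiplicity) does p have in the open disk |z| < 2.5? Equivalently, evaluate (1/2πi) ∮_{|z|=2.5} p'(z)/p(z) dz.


The zeros of p are: (0 + 1i), (0 - 1i), (0 + 3i), (0 - 3i), 4.
Their magnitudes are: 1, 1, 3, 3, 4.
Zeros with |z| < R = 2.5: (0 + 1i), (0 - 1i).
Count = 2.
By the argument principle, (1/2πi) ∮_{|z|=R} p'(z)/p(z) dz equals exactly this count.

Number of zeros inside |z| < 2.5: 2.


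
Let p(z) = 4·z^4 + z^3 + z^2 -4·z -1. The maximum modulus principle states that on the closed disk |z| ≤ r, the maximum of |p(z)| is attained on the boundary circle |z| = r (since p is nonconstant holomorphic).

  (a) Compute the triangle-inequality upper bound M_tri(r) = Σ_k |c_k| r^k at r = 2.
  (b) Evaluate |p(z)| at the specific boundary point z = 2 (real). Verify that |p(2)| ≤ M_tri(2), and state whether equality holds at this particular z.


Coefficients: c_0 = -1, c_1 = -4, c_2 = 1, c_3 = 1, c_4 = 4. Radius r = 2.
Part (a). Triangle bound: M_tri(r) = Σ_k |c_k| r^k
  = |-1|·2^0 + |-4|·2^1 + |1|·2^2 + |1|·2^3 + |4|·2^4
  = 1 + 8 + 4 + 8 + 64 = 85.
This bounds M(r) := max_{|z|=r} |p(z)| from above; equality holds iff all terms c_k z^k can be made to align in phase at a single z on |z|=r.
Part (b). At z = 2 (real, on the circle |z| = r):
  p(2) = (-1)·2^0 + (-4)·2^1 + (1)·2^2 + (1)·2^3 + (4)·2^4 = 67.
  |p(2)| = 67.
Check: |p(2)| = 67 ≤ 85 = M_tri(2). ✓ Equality does not hold at z = 2 (the coefficients have mixed signs, so the terms do not all align in phase there).

M_tri(2) = 85; |p(2)| = 67; equality at z=2: no.


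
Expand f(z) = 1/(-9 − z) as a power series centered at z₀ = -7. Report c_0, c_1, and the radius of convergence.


Let w = z − z₀, so z = z₀ + w.
Then -9 − z = -9 − (z₀ + w) = (-9 − z₀) − w = -2 − w.
f(z) = 1/(-2 − w) = (1/(-2)) · 1/(1 − w/(-2)) = Σ_{n≥0} w^n / (-2)^(n+1).
So c_n = 1/(-2)^(n+1):
  c_0 = 1/(-2)^1 = -1/2.
  c_1 = 1/(-2)^2 = 1/4.
The series is valid for |w/d| < 1, i.e. |z − z₀| < |d|.
Radius of convergence: R = |-9 − z₀| = |-2| = 2 (distance from z₀ to the singularity z = -9).

c_0 = -1/2, c_1 = 1/4; R = 2.


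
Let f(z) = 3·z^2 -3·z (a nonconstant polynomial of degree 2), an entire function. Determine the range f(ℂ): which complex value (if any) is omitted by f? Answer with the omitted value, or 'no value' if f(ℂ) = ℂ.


Little Picard bounds the complement of f(ℂ) to at most one point.
For every w ∈ ℂ, the equation p(z) − w = 0 is a nonconstant polynomial in z and hence has at least one root by the fundamental theorem of algebra. So p is surjective onto ℂ, omitting no value.

Omitted value: no value.


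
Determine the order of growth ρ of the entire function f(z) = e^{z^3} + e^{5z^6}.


Each summand is entire of order 3 and 6 respectively (as in the single-exponential case). The order of a sum is at most the max of the orders, so ρ ≤ 6. For the lower bound: on |z|=r choose arg z so that 5z^6 is real positive; then |e^{5z^6}| = e^{5r^6} while |e^{1z^3}| ≤ e^{1r^3} = o(e^{5r^6}). So |f| ≥ e^{5r^6}(1 − o(1)) and ρ ≥ 6. Hence ρ = max(3, 6) = 6.
Therefore ρ = 6.

Order ρ = 6.


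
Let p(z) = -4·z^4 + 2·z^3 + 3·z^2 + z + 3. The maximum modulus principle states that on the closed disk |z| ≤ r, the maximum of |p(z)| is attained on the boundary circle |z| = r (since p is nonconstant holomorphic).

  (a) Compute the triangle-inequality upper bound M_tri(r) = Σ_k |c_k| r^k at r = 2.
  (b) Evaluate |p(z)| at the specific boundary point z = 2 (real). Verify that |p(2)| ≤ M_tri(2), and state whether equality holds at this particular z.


Coefficients: c_0 = 3, c_1 = 1, c_2 = 3, c_3 = 2, c_4 = -4. Radius r = 2.
Part (a). Triangle bound: M_tri(r) = Σ_k |c_k| r^k
  = |3|·2^0 + |1|·2^1 + |3|·2^2 + |2|·2^3 + |-4|·2^4
  = 3 + 2 + 12 + 16 + 64 = 97.
This bounds M(r) := max_{|z|=r} |p(z)| from above; equality holds iff all terms c_k z^k can be made to align in phase at a single z on |z|=r.
Part (b). At z = 2 (real, on the circle |z| = r):
  p(2) = (3)·2^0 + (1)·2^1 + (3)·2^2 + (2)·2^3 + (-4)·2^4 = -31.
  |p(2)| = 31.
Check: |p(2)| = 31 ≤ 97 = M_tri(2). ✓ Equality does not hold at z = 2 (the coefficients have mixed signs, so the terms do not all align in phase there).

M_tri(2) = 97; |p(2)| = 31; equality at z=2: no.


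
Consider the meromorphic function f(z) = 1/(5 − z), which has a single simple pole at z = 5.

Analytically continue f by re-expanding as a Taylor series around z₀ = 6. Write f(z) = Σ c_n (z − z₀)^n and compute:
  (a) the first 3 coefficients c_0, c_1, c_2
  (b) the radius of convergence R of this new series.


Let w = z − z₀, so z = z₀ + w.
Then 5 − z = 5 − (z₀ + w) = (5 − z₀) − w = -1 − w.
f(z) = 1/(-1 − w) = (1/(-1)) · 1/(1 − w/(-1)) = Σ_{n≥0} w^n / (-1)^(n+1).
So c_n = 1/(-1)^(n+1):
  c_0 = 1/(-1)^1 = -1.
  c_1 = 1/(-1)^2 = 1.
  c_2 = 1/(-1)^3 = -1.
The series is valid for |w/d| < 1, i.e. |z − z₀| < |d|.
Radius of convergence: R = |5 − z₀| = |-1| = 1 (distance from z₀ to the singularity z = 5).

c_0 = -1, c_1 = 1, c_2 = -1; R = 1.


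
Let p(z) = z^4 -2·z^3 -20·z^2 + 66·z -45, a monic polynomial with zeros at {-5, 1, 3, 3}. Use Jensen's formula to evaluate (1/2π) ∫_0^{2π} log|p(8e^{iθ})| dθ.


Zeros: -5, 1, 3, 3; r = 8.
Inside |z| < r: -5, 1, 3, 3. Outside (|z| ≥ r): ∅.
p(0) = -45, so log|p(0)| = log(45) = 3.8067.
Apply Jensen: I(r) = log|p(0)| + Σ_k log(r/|z_k|), summed over zeros inside |z| < r.
  log(r/|z_k|) for z_k = -5: log(8/5) = 0.4700
  log(r/|z_k|) for z_k = 1: log(8/1) = 2.0794
  log(r/|z_k|) for z_k = 3: log(8/3) = 0.9808
  log(r/|z_k|) for z_k = 3: log(8/3) = 0.9808
Sum over inside zeros: 4.5111.
I(r) = log|p(0)| + (inside sum) = 3.8067 + 4.5111 = 8.3178.
Closed form (all zeros inside, monic): I(r) = n·log(r) = 4·log(8) = 8.3178. ✓

I(r) ≈ 8.3178.


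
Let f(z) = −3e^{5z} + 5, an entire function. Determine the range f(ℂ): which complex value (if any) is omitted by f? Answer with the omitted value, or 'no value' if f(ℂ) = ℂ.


Little Picard bounds the complement of f(ℂ) to at most one point.
e^{5z} is never zero on ℂ, so -3·e^{5z} takes every value in ℂ ∖ {0}. Adding 5 shifts the range to ℂ ∖ {5}. Thus f omits exactly the value 5.

Omitted value: 5.


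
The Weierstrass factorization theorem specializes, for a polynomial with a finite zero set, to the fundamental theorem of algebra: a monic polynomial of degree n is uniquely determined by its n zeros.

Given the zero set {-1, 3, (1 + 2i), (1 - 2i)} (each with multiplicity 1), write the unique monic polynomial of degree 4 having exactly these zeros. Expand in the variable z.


The polynomial is p(z) = ∏_{α ∈ S} (z − α), where S = {-1, 3, (1 + 2i), (1 - 2i)}.
Expanding the product yields: p(z) = z^4 -4·z^3 + 6·z^2 -4·z -15.
Note conjugate pairs combine to real quadratics: (z − (1+2i))(z − (1−2i)) = z² − 2z + 5.
The resulting polynomial has degree 4 and real coefficients as required.

p(z) = z^4 -4·z^3 + 6·z^2 -4·z -15.


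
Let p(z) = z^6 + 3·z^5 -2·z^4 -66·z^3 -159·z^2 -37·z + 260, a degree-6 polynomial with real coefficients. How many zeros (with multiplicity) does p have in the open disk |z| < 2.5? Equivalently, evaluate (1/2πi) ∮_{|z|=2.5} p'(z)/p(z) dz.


The zeros of p are: 1, 4, (-2 + 1i), (-2 - 1i), (-2 + 3i), (-2 - 3i).
Their magnitudes are: 1, 4, 2.236, 2.236, 3.606, 3.606.
Zeros with |z| < R = 2.5: 1, (-2 + 1i), (-2 - 1i).
Count = 3.
By the argument principle, (1/2πi) ∮_{|z|=R} p'(z)/p(z) dz equals exactly this count.

Number of zeros inside |z| < 2.5: 3.


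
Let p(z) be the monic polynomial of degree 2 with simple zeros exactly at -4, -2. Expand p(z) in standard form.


The polynomial is p(z) = ∏_{α ∈ S} (z − α), where S = {-4, -2}.
Expanding the product yields: p(z) = z^2 + 6·z + 8.
The resulting polynomial has degree 2 and real coefficients as required.

p(z) = z^2 + 6·z + 8.


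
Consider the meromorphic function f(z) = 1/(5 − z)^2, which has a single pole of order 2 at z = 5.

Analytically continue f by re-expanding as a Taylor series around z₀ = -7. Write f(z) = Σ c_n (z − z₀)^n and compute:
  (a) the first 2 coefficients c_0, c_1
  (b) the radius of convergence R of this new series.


Let w = z − z₀, so z = z₀ + w.
Then 5 − z = 5 − (z₀ + w) = (5 − z₀) − w = 12 − w.
f(z) = 1/(12 − w)^2 = (1/(12)^2) · (1 − w/(12))^{−2}.
By the binomial series (1−u)^{−2} = Σ_{n≥0} C(n+1, 1) u^n for |u|<1, with u = w/(12):
  c_n = C(n+1, 1) / (12)^(n+2).
  c_0 = 1/(12)^2 = 1/144.
  c_1 = 2/(12)^3 = 1/864.
The series is valid for |w/d| < 1, i.e. |z − z₀| < |d|.
Radius of convergence: R = |5 − z₀| = |12| = 12 (distance from z₀ to the singularity z = 5).

c_0 = 1/144, c_1 = 1/864; R = 12.


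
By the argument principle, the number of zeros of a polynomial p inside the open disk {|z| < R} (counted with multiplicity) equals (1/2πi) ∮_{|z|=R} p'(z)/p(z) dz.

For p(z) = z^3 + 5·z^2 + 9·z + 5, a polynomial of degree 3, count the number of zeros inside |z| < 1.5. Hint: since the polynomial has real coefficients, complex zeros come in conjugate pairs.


The zeros of p are: (-2 + 1i), (-2 - 1i), -1.
Their magnitudes are: 2.236, 2.236, 1.
Zeros with |z| < R = 1.5: -1.
Count = 1.
By the argument principle, (1/2πi) ∮_{|z|=R} p'(z)/p(z) dz equals exactly this count.

Number of zeros inside |z| < 1.5: 1.


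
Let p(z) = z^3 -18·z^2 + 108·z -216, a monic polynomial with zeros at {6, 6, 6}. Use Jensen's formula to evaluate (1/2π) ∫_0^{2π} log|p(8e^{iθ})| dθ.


Zeros: 6, 6, 6; r = 8.
Inside |z| < r: 6, 6, 6. Outside (|z| ≥ r): ∅.
p(0) = -216, so log|p(0)| = log(216) = 5.3753.
Apply Jensen: I(r) = log|p(0)| + Σ_k log(r/|z_k|), summed over zeros inside |z| < r.
  log(r/|z_k|) for z_k = 6: log(8/6) = 0.2877
  log(r/|z_k|) for z_k = 6: log(8/6) = 0.2877
  log(r/|z_k|) for z_k = 6: log(8/6) = 0.2877
Sum over inside zeros: 0.8630.
I(r) = log|p(0)| + (inside sum) = 5.3753 + 0.8630 = 6.2383.
Closed form (all zeros inside, monic): I(r) = n·log(r) = 3·log(8) = 6.2383. ✓

I(r) ≈ 6.2383.


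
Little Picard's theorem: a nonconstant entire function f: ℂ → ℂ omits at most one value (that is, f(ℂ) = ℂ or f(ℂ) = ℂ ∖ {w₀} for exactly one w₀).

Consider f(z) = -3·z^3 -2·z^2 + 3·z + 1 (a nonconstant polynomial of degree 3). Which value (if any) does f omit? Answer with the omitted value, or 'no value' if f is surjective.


Little Picard bounds the complement of f(ℂ) to at most one point.
For every w ∈ ℂ, the equation p(z) − w = 0 is a nonconstant polynomial in z and hence has at least one root by the fundamental theorem of algebra. So p is surjective onto ℂ, omitting no value.

Omitted value: no value.


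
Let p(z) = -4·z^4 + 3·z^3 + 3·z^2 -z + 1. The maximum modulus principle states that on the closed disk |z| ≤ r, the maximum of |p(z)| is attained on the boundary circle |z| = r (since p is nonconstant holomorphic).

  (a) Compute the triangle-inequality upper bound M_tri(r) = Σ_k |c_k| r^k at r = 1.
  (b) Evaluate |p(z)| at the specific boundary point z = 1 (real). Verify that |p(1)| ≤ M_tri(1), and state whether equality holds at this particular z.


Coefficients: c_0 = 1, c_1 = -1, c_2 = 3, c_3 = 3, c_4 = -4. Radius r = 1.
Part (a). Triangle bound: M_tri(r) = Σ_k |c_k| r^k
  = |1|·1^0 + |-1|·1^1 + |3|·1^2 + |3|·1^3 + |-4|·1^4
  = 1 + 1 + 3 + 3 + 4 = 12.
This bounds M(r) := max_{|z|=r} |p(z)| from above; equality holds iff all terms c_k z^k can be made to align in phase at a single z on |z|=r.
Part (b). At z = 1 (real, on the circle |z| = r):
  p(1) = (1)·1^0 + (-1)·1^1 + (3)·1^2 + (3)·1^3 + (-4)·1^4 = 2.
  |p(1)| = 2.
Check: |p(1)| = 2 ≤ 12 = M_tri(1). ✓ Equality does not hold at z = 1 (the coefficients have mixed signs, so the terms do not all align in phase there).

M_tri(1) = 12; |p(1)| = 2; equality at z=1: no.


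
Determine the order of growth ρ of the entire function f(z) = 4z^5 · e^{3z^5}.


M(r) = max_{|z|=r} |4|·|z|^5·|e^{3z^5}| = 4·r^5 · e^{3r^5} (the factors attain their maxima compatibly on |z|=r). Then log M(r) = log 4 + 5·log r + 3r^5, dominated by the last term, so log log M(r) ~ 5·log r. The polynomial factor 4z^5 contributes only a log r term and does not affect the order. ρ = 5.
Therefore ρ = 5.

Order ρ = 5.


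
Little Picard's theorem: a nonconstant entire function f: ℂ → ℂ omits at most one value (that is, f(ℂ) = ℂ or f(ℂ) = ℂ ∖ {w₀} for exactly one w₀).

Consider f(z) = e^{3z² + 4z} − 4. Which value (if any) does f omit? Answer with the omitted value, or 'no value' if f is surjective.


Little Picard bounds the complement of f(ℂ) to at most one point.
The exponent g(z) = 3z² + 4z is a nonconstant polynomial, hence surjective onto ℂ. So e^{g(z)} takes every value in {e^w : w ∈ ℂ} = ℂ ∖ {0}. Adding -4 shifts the range to ℂ ∖ {-4}. f omits exactly -4.

Omitted value: -4.


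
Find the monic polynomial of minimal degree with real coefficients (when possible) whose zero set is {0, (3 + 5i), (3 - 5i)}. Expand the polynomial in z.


The polynomial is p(z) = ∏_{α ∈ S} (z − α), where S = {0, (3 + 5i), (3 - 5i)}.
Expanding the product yields: p(z) = z^3 -6·z^2 + 34·z.
Note conjugate pairs combine to real quadratics: (z − (3+5i))(z − (3−5i)) = z² − 6z + 34.
The resulting polynomial has degree 3 and real coefficients as required.

p(z) = z^3 -6·z^2 + 34·z.


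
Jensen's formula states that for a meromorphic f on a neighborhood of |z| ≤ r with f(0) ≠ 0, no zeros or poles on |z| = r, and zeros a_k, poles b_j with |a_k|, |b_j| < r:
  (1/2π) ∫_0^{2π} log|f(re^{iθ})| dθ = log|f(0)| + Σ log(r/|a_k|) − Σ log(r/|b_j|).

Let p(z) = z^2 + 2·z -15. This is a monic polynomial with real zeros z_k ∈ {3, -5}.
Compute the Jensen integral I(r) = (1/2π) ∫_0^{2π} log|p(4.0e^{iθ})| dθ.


Zeros: -5, 3; r = 4.0.
Inside |z| < r: 3. Outside (|z| ≥ r): -5.
p(0) = -15, so log|p(0)| = log(15) = 2.7081.
Apply Jensen: I(r) = log|p(0)| + Σ_k log(r/|z_k|), summed over zeros inside |z| < r.
  log(r/|z_k|) for z_k = 3: log(4.0/3) = 0.2877
  Outside zeros (-5) contribute nothing to the Jensen sum.
Sum over inside zeros: 0.2877.
I(r) = log|p(0)| + (inside sum) = 2.7081 + 0.2877 = 2.9957.
Note: since some zeros are outside |z| ≤ r, the simplified n·log(r) form does NOT apply — only the inside zeros contribute.

I(r) ≈ 2.9957.


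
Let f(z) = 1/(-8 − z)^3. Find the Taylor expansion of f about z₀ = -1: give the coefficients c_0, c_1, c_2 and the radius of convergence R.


Let w = z − z₀, so z = z₀ + w.
Then -8 − z = -8 − (z₀ + w) = (-8 − z₀) − w = -7 − w.
f(z) = 1/(-7 − w)^3 = (1/(-7)^3) · (1 − w/(-7))^{−3}.
By the binomial series (1−u)^{−3} = Σ_{n≥0} C(n+2, 2) u^n for |u|<1, with u = w/(-7):
  c_n = C(n+2, 2) / (-7)^(n+3).
  c_0 = 1/(-7)^3 = -1/343.
  c_1 = 3/(-7)^4 = 3/2401.
  c_2 = 6/(-7)^5 = -6/16807.
The series is valid for |w/d| < 1, i.e. |z − z₀| < |d|.
Radius of convergence: R = |-8 − z₀| = |-7| = 7 (distance from z₀ to the singularity z = -8).

c_0 = -1/343, c_1 = 3/2401, c_2 = -6/16807; R = 7.


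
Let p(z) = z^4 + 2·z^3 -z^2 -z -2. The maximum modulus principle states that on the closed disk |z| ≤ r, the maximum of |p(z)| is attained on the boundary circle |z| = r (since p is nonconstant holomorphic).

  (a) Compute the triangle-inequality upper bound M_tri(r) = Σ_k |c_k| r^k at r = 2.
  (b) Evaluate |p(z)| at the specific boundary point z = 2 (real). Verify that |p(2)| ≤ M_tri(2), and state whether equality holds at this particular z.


Coefficients: c_0 = -2, c_1 = -1, c_2 = -1, c_3 = 2, c_4 = 1. Radius r = 2.
Part (a). Triangle bound: M_tri(r) = Σ_k |c_k| r^k
  = |-2|·2^0 + |-1|·2^1 + |-1|·2^2 + |2|·2^3 + |1|·2^4
  = 2 + 2 + 4 + 16 + 16 = 40.
This bounds M(r) := max_{|z|=r} |p(z)| from above; equality holds iff all terms c_k z^k can be made to align in phase at a single z on |z|=r.
Part (b). At z = 2 (real, on the circle |z| = r):
  p(2) = (-2)·2^0 + (-1)·2^1 + (-1)·2^2 + (2)·2^3 + (1)·2^4 = 24.
  |p(2)| = 24.
Check: |p(2)| = 24 ≤ 40 = M_tri(2). ✓ Equality does not hold at z = 2 (the coefficients have mixed signs, so the terms do not all align in phase there).

M_tri(2) = 40; |p(2)| = 24; equality at z=2: no.


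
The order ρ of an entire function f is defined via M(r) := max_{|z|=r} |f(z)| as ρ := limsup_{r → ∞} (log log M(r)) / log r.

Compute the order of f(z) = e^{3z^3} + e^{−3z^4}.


Each summand is entire of order 3 and 4 respectively (as in the single-exponential case). The order of a sum is at most the max of the orders, so ρ ≤ 4. For the lower bound: on |z|=r choose arg z so that -3z^4 is real positive; then |e^{-3z^4}| = e^{3r^4} while |e^{3z^3}| ≤ e^{3r^3} = o(e^{3r^4}). So |f| ≥ e^{3r^4}(1 − o(1)) and ρ ≥ 4. Hence ρ = max(3, 4) = 4.
Therefore ρ = 4.

Order ρ = 4.


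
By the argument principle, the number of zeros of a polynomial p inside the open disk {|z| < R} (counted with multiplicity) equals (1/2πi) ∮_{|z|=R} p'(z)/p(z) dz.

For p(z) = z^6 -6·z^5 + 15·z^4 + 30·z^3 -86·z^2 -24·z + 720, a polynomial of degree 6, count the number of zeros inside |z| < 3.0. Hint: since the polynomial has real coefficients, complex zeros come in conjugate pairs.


The zeros of p are: (3 + 3i), (3 - 3i), (-2 + 1i), (-2 - 1i), (2 + 2i), (2 - 2i).
Their magnitudes are: 4.243, 4.243, 2.236, 2.236, 2.828, 2.828.
Zeros with |z| < R = 3.0: (-2 + 1i), (-2 - 1i), (2 + 2i), (2 - 2i).
Count = 4.
By the argument principle, (1/2πi) ∮_{|z|=R} p'(z)/p(z) dz equals exactly this count.

Number of zeros inside |z| < 3.0: 4.


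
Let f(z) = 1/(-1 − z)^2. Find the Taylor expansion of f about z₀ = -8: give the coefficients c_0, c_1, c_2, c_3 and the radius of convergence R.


Let w = z − z₀, so z = z₀ + w.
Then -1 − z = -1 − (z₀ + w) = (-1 − z₀) − w = 7 − w.
f(z) = 1/(7 − w)^2 = (1/(7)^2) · (1 − w/(7))^{−2}.
By the binomial series (1−u)^{−2} = Σ_{n≥0} C(n+1, 1) u^n for |u|<1, with u = w/(7):
  c_n = C(n+1, 1) / (7)^(n+2).
  c_0 = 1/(7)^2 = 1/49.
  c_1 = 2/(7)^3 = 2/343.
  c_2 = 3/(7)^4 = 3/2401.
  c_3 = 4/(7)^5 = 4/16807.
The series is valid for |w/d| < 1, i.e. |z − z₀| < |d|.
Radius of convergence: R = |-1 − z₀| = |7| = 7 (distance from z₀ to the singularity z = -1).

c_0 = 1/49, c_1 = 2/343, c_2 = 3/2401, c_3 = 4/16807; R = 7.


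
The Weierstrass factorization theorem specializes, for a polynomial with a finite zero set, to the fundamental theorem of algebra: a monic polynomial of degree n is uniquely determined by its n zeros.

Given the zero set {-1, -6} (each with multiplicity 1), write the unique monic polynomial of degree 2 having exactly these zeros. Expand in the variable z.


The polynomial is p(z) = ∏_{α ∈ S} (z − α), where S = {-1, -6}.
Expanding the product yields: p(z) = z^2 + 7·z + 6.
The resulting polynomial has degree 2 and real coefficients as required.

p(z) = z^2 + 7·z + 6.


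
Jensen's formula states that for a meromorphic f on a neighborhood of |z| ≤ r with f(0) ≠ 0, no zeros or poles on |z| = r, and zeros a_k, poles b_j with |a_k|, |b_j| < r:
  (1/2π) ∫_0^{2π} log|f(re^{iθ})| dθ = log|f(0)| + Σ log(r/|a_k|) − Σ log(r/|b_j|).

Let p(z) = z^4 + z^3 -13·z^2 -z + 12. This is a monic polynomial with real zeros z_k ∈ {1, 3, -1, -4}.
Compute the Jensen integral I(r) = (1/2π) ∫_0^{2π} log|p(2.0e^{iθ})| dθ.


Zeros: -4, -1, 1, 3; r = 2.0.
Inside |z| < r: -1, 1. Outside (|z| ≥ r): -4, 3.
p(0) = 12, so log|p(0)| = log(12) = 2.4849.
Apply Jensen: I(r) = log|p(0)| + Σ_k log(r/|z_k|), summed over zeros inside |z| < r.
  log(r/|z_k|) for z_k = 1: log(2.0/1) = 0.6931
  log(r/|z_k|) for z_k = -1: log(2.0/1) = 0.6931
  Outside zeros (-4, 3) contribute nothing to the Jensen sum.
Sum over inside zeros: 1.3863.
I(r) = log|p(0)| + (inside sum) = 2.4849 + 1.3863 = 3.8712.
Note: since some zeros are outside |z| ≤ r, the simplified n·log(r) form does NOT apply — only the inside zeros contribute.

I(r) ≈ 3.8712.


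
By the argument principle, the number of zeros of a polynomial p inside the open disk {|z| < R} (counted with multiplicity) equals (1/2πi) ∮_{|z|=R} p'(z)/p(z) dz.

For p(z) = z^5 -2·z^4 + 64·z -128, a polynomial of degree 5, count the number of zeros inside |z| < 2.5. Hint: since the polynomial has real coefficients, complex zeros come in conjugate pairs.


The zeros of p are: (-2 + 2i), (-2 - 2i), 2, (2 + 2i), (2 - 2i).
Their magnitudes are: 2.828, 2.828, 2, 2.828, 2.828.
Zeros with |z| < R = 2.5: 2.
Count = 1.
By the argument principle, (1/2πi) ∮_{|z|=R} p'(z)/p(z) dz equals exactly this count.

Number of zeros inside |z| < 2.5: 1.


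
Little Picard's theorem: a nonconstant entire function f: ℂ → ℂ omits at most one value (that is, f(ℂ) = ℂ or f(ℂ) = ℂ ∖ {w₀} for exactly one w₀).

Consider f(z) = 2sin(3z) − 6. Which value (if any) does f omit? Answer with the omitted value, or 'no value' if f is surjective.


Little Picard bounds the complement of f(ℂ) to at most one point.
sin is entire and surjective onto ℂ: for every w ∈ ℂ, sin(ζ) = w has a solution ζ ∈ ℂ (e.g., via the complex inverse arcsin). With ζ = 3z this gives z = ζ/(3). Then 2·sin(3z) takes every value in 2·ℂ = ℂ, and adding -6 is a bijection of ℂ. So f is surjective and omits no value. (Note: only on the real line is sin bounded by [−1, 1].)

Omitted value: no value.


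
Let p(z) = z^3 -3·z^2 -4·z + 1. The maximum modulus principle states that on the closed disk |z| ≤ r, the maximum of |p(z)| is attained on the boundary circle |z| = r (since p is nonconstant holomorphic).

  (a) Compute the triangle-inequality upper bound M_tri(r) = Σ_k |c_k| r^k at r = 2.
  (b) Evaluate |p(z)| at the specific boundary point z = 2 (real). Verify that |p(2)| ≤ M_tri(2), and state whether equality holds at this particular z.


Coefficients: c_0 = 1, c_1 = -4, c_2 = -3, c_3 = 1. Radius r = 2.
Part (a). Triangle bound: M_tri(r) = Σ_k |c_k| r^k
  = |1|·2^0 + |-4|·2^1 + |-3|·2^2 + |1|·2^3
  = 1 + 8 + 12 + 8 = 29.
This bounds M(r) := max_{|z|=r} |p(z)| from above; equality holds iff all terms c_k z^k can be made to align in phase at a single z on |z|=r.
Part (b). At z = 2 (real, on the circle |z| = r):
  p(2) = (1)·2^0 + (-4)·2^1 + (-3)·2^2 + (1)·2^3 = -11.
  |p(2)| = 11.
Check: |p(2)| = 11 ≤ 29 = M_tri(2). ✓ Equality does not hold at z = 2 (the coefficients have mixed signs, so the terms do not all align in phase there).

M_tri(2) = 29; |p(2)| = 11; equality at z=2: no.


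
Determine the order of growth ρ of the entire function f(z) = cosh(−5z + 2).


cosh(w) is a linear combination of e^{iw} and e^{−iw} (or e^w, e^{−w} in the hyperbolic case), so |cosh(w)| ≤ e^{|w|}. With w = −5z + 2, |w| ≤ 5|z| + 2 = 5r + 2 on |z| = r, giving M(r) ≤ e^{5r + 2}, so ρ ≤ 1. On a suitable ray (z = it for sin/cos; z = t for sinh/cosh, t real → ∞), |cosh(−5z + 2)| grows like e^{5|t|}/2, so ρ ≥ 1. Hence ρ = 1.
Therefore ρ = 1.

Order ρ = 1.


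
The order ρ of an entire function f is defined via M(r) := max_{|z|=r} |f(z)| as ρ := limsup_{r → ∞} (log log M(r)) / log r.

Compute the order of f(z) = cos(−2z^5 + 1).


Write cos(w) = (e^{iw} ± e^{−iw})/(2 or 2i), so |cos(w)| ≤ e^{|w|}. With w = −2z^5 + 1, |w| ≤ 2r^5 + 1 on |z|=r, giving M(r) ≤ e^{2r^5 + 1} and ρ ≤ 5. For the lower bound, choose z on |z|=r with -2z^5 purely imaginary of modulus 2r^5; then |cos(−2z^5 + 1)| grows like e^{2r^5}/2, so ρ ≥ 5. Hence ρ = 5.
Therefore ρ = 5.

Order ρ = 5.


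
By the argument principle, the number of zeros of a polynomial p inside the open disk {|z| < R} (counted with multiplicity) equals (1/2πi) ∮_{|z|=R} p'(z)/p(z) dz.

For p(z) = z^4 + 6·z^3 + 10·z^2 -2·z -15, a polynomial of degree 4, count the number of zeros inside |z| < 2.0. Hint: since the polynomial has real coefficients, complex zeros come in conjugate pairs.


The zeros of p are: 1, (-2 + 1i), (-2 - 1i), -3.
Their magnitudes are: 1, 2.236, 2.236, 3.
Zeros with |z| < R = 2.0: 1.
Count = 1.
By the argument principle, (1/2πi) ∮_{|z|=R} p'(z)/p(z) dz equals exactly this count.

Number of zeros inside |z| < 2.0: 1.
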